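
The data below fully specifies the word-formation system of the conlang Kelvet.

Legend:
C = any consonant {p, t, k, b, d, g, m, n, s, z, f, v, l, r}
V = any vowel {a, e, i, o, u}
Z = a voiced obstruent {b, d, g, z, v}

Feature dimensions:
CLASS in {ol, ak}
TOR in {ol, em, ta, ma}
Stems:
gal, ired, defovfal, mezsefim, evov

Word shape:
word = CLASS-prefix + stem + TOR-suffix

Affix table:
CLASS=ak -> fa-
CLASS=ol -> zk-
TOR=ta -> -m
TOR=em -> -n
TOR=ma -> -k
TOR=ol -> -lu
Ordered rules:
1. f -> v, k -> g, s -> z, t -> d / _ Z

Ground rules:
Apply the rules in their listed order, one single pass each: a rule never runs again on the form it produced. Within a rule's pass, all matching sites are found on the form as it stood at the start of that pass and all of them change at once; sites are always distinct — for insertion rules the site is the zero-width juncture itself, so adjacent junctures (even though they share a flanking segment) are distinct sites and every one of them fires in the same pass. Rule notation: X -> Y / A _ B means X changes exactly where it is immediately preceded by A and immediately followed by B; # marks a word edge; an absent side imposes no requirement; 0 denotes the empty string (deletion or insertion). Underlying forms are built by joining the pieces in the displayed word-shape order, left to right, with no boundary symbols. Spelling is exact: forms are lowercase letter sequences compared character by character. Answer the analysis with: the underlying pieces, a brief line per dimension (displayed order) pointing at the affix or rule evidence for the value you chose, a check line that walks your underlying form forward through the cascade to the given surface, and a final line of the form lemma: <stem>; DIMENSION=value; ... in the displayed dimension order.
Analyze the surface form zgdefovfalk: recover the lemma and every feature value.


underlying: zk-defovfal-k
CLASS=ol - signalled by the affix zk-
TOR=ma - signalled by the affix -k
check: zkdefovfalk -> zgdefovfalk
lemma: defovfal; CLASS=ol; TOR=ma


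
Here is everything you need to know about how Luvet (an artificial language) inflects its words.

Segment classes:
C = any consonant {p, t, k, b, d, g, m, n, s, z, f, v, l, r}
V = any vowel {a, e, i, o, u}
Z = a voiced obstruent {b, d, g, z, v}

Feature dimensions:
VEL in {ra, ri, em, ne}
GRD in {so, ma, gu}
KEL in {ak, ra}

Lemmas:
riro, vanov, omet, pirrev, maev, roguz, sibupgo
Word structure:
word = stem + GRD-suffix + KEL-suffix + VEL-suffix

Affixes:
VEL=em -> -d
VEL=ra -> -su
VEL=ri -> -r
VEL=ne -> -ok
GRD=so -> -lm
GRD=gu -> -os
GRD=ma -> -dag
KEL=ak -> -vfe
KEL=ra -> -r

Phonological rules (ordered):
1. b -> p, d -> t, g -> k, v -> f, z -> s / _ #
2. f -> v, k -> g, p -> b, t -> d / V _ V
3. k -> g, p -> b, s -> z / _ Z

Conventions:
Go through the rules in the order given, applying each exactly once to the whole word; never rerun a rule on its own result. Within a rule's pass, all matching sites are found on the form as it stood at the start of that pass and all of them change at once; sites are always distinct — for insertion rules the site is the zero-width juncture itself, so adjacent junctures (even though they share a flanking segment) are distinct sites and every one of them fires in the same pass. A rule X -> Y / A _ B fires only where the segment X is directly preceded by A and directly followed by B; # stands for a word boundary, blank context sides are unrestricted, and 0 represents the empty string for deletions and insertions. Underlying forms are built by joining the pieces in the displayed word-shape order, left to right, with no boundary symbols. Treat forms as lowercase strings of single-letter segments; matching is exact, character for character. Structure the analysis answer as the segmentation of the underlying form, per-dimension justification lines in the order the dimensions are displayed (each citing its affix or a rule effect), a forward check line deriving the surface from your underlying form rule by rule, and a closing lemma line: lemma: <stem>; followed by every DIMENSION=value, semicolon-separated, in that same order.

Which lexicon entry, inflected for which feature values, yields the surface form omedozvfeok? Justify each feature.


underlying: omet-os-vfe-ok
VEL=ne - signalled by the affix -ok
GRD=gu - signalled by the affix -os
KEL=ak - signalled by the affix -vfe
check: ometosvfeok -> ometosvfeok -> omedosvfeok -> omedozvfeok
lemma: omet; VEL=ne; GRD=gu; KEL=ak


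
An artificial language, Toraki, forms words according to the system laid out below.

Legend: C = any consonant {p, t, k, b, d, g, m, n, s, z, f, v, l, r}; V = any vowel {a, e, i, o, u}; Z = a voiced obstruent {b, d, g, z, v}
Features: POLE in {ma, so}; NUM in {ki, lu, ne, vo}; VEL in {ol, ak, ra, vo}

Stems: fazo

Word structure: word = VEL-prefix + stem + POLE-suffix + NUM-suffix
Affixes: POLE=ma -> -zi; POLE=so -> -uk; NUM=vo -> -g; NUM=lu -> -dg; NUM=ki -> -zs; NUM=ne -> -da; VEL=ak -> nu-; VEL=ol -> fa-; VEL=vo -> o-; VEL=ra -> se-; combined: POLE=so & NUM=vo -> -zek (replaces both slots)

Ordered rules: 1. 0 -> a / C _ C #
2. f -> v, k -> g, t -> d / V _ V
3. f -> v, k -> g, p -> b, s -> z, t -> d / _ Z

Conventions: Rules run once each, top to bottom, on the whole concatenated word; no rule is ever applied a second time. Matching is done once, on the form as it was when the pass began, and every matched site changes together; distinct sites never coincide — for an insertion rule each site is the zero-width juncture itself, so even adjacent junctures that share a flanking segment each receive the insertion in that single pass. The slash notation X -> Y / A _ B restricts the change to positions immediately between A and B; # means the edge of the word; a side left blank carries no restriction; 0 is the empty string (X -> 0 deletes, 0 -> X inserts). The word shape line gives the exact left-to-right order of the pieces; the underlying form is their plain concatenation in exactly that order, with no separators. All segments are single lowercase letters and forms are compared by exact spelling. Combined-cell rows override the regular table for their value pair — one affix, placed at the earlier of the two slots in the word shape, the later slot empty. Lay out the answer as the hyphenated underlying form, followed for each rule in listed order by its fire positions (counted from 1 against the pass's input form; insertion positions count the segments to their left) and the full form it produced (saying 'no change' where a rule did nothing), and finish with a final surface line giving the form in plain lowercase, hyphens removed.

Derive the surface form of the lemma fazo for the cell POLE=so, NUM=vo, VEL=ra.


underlying: se-fazo-zek
1. 0 -> a / C _ C #: no change
2. f -> v, k -> g, t -> d / V _ V: fires at position(s) 3: sevazozek
3. f -> v, k -> g, p -> b, s -> z, t -> d / _ Z: no change
surface: sevazozek


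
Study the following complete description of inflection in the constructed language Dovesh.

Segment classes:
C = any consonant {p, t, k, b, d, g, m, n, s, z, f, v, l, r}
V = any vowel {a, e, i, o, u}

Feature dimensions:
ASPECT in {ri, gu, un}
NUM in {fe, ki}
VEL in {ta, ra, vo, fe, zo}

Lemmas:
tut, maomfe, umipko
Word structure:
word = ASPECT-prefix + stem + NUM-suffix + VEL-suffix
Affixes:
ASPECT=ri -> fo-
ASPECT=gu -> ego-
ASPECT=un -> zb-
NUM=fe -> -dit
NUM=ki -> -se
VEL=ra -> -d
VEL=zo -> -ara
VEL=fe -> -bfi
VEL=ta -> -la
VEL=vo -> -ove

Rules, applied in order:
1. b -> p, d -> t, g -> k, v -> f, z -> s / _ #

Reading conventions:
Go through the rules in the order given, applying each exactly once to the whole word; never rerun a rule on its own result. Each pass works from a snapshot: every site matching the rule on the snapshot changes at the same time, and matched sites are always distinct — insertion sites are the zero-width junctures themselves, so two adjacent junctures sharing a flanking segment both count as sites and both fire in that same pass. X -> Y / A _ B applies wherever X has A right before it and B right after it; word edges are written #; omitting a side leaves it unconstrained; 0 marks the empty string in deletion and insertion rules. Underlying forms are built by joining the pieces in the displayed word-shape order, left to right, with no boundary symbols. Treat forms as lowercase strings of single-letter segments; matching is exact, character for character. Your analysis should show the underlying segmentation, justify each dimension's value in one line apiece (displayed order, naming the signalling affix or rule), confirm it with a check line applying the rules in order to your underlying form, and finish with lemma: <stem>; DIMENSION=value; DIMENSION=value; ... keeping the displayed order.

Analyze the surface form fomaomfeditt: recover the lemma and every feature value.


underlying: fo-maomfe-dit-d
ASPECT=ri - signalled by the affix fo-
NUM=fe - signalled by the affix -dit
VEL=ra - signalled by the affix -d
check: fomaomfeditd -> fomaomfeditt
lemma: maomfe; ASPECT=ri; NUM=fe; VEL=ra


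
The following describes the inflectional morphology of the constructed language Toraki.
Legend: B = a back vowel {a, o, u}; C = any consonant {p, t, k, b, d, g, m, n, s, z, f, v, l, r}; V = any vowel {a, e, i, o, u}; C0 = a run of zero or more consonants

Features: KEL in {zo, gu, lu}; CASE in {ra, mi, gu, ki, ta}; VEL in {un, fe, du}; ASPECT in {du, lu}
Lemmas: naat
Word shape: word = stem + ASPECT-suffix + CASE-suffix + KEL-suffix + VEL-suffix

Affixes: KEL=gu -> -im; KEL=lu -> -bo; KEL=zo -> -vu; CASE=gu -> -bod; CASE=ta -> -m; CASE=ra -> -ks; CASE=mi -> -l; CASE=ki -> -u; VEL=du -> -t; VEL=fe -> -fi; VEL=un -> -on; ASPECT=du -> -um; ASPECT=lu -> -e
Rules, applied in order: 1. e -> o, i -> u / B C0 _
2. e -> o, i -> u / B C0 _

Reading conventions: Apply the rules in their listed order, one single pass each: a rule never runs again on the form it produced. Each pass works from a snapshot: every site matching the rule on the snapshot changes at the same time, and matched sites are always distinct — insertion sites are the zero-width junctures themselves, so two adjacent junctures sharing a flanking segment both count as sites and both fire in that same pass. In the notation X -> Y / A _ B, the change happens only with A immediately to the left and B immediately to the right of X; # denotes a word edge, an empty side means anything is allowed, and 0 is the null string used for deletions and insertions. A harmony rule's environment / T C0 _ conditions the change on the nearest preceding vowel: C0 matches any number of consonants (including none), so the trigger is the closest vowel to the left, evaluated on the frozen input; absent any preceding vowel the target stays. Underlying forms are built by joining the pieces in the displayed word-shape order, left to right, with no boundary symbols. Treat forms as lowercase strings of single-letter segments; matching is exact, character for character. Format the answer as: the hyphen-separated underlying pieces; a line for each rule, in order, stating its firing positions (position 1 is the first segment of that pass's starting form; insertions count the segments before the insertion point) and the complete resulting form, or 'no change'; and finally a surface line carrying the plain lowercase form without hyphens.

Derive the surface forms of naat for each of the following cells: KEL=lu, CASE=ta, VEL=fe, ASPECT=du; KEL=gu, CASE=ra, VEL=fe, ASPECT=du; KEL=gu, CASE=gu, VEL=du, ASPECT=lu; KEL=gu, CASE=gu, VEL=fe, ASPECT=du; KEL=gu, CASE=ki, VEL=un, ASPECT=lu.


cell KEL=lu, CASE=ta, VEL=fe, ASPECT=du:
underlying: naat-um-m-bo-fi
1. e -> o, i -> u / B C0 _: fires at position(s) 11: naatummbofu
2. e -> o, i -> u / B C0 _: no change
surface: naatummbofu

cell KEL=gu, CASE=ra, VEL=fe, ASPECT=du:
underlying: naat-um-ks-im-fi
1. e -> o, i -> u / B C0 _: fires at position(s) 9: naatumksumfi
2. e -> o, i -> u / B C0 _: fires at position(s) 12: naatumksumfu
surface: naatumksumfu

cell KEL=gu, CASE=gu, VEL=du, ASPECT=lu:
underlying: naat-e-bod-im-t
1. e -> o, i -> u / B C0 _: fires at position(s) 5, 9: naatobodumt
2. e -> o, i -> u / B C0 _: no change
surface: naatobodumt

cell KEL=gu, CASE=gu, VEL=fe, ASPECT=du:
underlying: naat-um-bod-im-fi
1. e -> o, i -> u / B C0 _: fires at position(s) 10: naatumbodumfi
2. e -> o, i -> u / B C0 _: fires at position(s) 13: naatumbodumfu
surface: naatumbodumfu

cell KEL=gu, CASE=ki, VEL=un, ASPECT=lu:
underlying: naat-e-u-im-on
1. e -> o, i -> u / B C0 _: fires at position(s) 5, 7: naatouumon
2. e -> o, i -> u / B C0 _: no change
surface: naatouumon


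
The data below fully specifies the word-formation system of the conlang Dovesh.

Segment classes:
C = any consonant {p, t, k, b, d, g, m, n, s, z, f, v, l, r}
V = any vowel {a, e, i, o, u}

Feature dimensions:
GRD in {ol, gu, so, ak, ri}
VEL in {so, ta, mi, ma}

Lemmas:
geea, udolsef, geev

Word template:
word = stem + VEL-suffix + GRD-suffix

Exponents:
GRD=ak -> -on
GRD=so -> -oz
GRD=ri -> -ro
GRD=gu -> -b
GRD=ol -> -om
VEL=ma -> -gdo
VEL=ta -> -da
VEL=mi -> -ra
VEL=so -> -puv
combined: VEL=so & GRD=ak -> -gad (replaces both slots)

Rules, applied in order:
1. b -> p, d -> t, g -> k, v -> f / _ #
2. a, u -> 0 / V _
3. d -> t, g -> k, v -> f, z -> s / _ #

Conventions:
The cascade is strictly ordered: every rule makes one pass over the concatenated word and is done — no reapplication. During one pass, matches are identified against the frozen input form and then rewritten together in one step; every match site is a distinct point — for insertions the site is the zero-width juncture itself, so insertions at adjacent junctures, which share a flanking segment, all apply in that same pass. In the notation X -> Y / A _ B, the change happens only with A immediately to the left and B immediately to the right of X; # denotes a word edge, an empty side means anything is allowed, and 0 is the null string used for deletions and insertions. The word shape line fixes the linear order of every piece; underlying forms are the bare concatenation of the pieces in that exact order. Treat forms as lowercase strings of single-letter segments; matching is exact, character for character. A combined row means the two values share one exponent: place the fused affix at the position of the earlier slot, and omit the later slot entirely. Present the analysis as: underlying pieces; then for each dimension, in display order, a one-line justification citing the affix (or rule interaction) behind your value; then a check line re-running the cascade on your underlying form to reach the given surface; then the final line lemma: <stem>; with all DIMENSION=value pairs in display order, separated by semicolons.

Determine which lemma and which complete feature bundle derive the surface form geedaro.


underlying: geea-da-ro
GRD=ri - signalled by the affix -ro
VEL=ta - signalled by the affix -da
check: geeadaro -> geeadaro -> geedaro -> geedaro
lemma: geea; GRD=ri; VEL=ta


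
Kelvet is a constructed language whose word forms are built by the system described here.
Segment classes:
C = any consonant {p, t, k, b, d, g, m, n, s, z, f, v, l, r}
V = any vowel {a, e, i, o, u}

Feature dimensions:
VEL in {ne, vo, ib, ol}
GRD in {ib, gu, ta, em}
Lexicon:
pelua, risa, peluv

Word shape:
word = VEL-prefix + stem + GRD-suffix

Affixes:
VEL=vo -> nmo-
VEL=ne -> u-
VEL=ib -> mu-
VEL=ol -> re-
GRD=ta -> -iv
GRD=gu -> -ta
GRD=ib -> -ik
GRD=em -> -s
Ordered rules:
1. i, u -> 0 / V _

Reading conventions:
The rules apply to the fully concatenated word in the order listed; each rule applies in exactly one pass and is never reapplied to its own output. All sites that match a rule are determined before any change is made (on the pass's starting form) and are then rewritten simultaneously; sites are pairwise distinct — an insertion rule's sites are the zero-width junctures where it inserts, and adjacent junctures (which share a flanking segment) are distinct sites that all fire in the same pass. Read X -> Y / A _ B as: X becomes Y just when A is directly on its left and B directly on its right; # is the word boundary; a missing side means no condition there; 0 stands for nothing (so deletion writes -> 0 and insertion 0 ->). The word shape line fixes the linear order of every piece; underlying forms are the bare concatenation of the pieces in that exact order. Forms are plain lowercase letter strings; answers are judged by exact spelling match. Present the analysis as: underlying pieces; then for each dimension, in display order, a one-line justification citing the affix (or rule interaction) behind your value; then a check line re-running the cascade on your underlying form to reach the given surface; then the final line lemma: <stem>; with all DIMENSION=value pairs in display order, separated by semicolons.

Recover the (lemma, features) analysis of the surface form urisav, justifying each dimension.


underlying: u-risa-iv
VEL=ne - signalled by the affix u-
GRD=ta - signalled by the affix -iv
check: urisaiv -> urisav
lemma: risa; VEL=ne; GRD=ta


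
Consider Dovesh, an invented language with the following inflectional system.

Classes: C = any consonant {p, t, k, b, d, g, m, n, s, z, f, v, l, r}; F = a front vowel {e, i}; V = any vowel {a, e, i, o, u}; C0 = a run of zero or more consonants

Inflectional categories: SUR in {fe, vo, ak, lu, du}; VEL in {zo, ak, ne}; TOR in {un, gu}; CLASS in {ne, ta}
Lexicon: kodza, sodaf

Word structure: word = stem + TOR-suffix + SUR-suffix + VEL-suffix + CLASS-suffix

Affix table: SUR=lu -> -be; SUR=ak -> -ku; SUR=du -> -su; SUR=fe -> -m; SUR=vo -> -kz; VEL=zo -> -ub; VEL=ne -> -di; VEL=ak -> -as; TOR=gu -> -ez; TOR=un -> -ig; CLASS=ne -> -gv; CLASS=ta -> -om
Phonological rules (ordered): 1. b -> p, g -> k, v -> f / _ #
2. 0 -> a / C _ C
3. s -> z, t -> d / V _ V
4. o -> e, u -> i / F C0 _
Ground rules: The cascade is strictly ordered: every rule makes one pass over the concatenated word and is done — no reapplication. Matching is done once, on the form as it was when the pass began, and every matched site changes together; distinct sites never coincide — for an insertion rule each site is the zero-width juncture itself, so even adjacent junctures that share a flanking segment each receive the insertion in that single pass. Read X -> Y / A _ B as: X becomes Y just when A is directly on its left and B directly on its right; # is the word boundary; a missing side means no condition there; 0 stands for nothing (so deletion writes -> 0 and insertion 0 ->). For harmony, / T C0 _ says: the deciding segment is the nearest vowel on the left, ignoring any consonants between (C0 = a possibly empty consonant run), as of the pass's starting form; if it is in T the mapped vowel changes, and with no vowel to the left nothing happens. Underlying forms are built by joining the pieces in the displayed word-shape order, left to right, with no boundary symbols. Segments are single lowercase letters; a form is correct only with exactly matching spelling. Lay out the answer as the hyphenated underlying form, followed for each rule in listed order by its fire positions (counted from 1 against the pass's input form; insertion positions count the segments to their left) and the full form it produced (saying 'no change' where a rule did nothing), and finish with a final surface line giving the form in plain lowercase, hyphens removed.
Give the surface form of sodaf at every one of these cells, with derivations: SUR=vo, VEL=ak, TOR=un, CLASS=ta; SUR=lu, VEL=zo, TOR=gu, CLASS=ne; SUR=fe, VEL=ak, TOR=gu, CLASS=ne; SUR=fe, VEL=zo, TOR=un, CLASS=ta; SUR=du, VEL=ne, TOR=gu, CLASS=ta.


cell SUR=vo, VEL=ak, TOR=un, CLASS=ta:
underlying: sodaf-ig-kz-as-om
1. b -> p, g -> k, v -> f / _ #: no change
2. 0 -> a / C _ C: inserts after position(s) 7, 8: sodafigakazasom
3. s -> z, t -> d / V _ V: fires at position(s) 13: sodafigakazazom
4. o -> e, u -> i / F C0 _: no change
surface: sodafigakazazom

cell SUR=lu, VEL=zo, TOR=gu, CLASS=ne:
underlying: sodaf-ez-be-ub-gv
1. b -> p, g -> k, v -> f / _ #: fires at position(s) 13: sodafezbeubgf
2. 0 -> a / C _ C: inserts after position(s) 7, 11, 12: sodafezabeubagaf
3. s -> z, t -> d / V _ V: no change
4. o -> e, u -> i / F C0 _: fires at position(s) 11: sodafezabeibagaf
surface: sodafezabeibagaf

cell SUR=fe, VEL=ak, TOR=gu, CLASS=ne:
underlying: sodaf-ez-m-as-gv
1. b -> p, g -> k, v -> f / _ #: fires at position(s) 12: sodafezmasgf
2. 0 -> a / C _ C: inserts after position(s) 7, 10, 11: sodafezamasagaf
3. s -> z, t -> d / V _ V: fires at position(s) 11: sodafezamazagaf
4. o -> e, u -> i / F C0 _: no change
surface: sodafezamazagaf

cell SUR=fe, VEL=zo, TOR=un, CLASS=ta:
underlying: sodaf-ig-m-ub-om
1. b -> p, g -> k, v -> f / _ #: no change
2. 0 -> a / C _ C: inserts after position(s) 7: sodafigamubom
3. s -> z, t -> d / V _ V: no change
4. o -> e, u -> i / F C0 _: no change
surface: sodafigamubom

cell SUR=du, VEL=ne, TOR=gu, CLASS=ta:
underlying: sodaf-ez-su-di-om
1. b -> p, g -> k, v -> f / _ #: no change
2. 0 -> a / C _ C: inserts after position(s) 7: sodafezasudiom
3. s -> z, t -> d / V _ V: fires at position(s) 9: sodafezazudiom
4. o -> e, u -> i / F C0 _: fires at position(s) 13: sodafezazudiem
surface: sodafezazudiem


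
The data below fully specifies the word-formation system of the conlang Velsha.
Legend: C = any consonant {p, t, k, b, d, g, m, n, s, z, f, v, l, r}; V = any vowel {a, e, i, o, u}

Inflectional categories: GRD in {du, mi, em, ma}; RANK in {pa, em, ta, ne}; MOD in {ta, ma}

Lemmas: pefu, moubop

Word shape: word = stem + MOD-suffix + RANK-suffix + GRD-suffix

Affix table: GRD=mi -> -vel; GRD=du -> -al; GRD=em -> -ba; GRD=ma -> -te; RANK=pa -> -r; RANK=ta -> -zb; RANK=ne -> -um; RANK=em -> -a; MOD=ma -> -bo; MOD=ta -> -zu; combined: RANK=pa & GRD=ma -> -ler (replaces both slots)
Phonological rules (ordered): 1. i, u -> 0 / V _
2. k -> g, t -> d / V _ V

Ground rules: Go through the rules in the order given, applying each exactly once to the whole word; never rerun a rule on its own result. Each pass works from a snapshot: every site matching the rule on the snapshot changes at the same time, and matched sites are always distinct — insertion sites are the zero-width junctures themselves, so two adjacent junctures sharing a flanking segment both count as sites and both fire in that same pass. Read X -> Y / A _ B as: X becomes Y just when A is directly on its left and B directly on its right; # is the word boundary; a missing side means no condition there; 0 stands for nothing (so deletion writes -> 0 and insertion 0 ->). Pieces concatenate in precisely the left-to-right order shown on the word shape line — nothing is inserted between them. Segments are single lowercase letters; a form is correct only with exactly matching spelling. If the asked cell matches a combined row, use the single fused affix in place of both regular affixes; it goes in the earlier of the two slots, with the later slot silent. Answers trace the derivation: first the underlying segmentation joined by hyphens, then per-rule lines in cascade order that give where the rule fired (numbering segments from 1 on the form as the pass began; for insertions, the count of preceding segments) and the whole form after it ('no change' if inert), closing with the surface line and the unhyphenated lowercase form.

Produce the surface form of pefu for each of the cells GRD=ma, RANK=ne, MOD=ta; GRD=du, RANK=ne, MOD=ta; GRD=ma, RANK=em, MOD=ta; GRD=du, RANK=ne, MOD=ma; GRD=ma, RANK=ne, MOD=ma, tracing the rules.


cell GRD=ma, RANK=ne, MOD=ta:
underlying: pefu-zu-um-te
1. i, u -> 0 / V _: fires at position(s) 7: pefuzumte
2. k -> g, t -> d / V _ V: no change
surface: pefuzumte

cell GRD=du, RANK=ne, MOD=ta:
underlying: pefu-zu-um-al
1. i, u -> 0 / V _: fires at position(s) 7: pefuzumal
2. k -> g, t -> d / V _ V: no change
surface: pefuzumal

cell GRD=ma, RANK=em, MOD=ta:
underlying: pefu-zu-a-te
1. i, u -> 0 / V _: no change
2. k -> g, t -> d / V _ V: fires at position(s) 8: pefuzuade
surface: pefuzuade

cell GRD=du, RANK=ne, MOD=ma:
underlying: pefu-bo-um-al
1. i, u -> 0 / V _: fires at position(s) 7: pefubomal
2. k -> g, t -> d / V _ V: no change
surface: pefubomal

cell GRD=ma, RANK=ne, MOD=ma:
underlying: pefu-bo-um-te
1. i, u -> 0 / V _: fires at position(s) 7: pefubomte
2. k -> g, t -> d / V _ V: no change
surface: pefubomte


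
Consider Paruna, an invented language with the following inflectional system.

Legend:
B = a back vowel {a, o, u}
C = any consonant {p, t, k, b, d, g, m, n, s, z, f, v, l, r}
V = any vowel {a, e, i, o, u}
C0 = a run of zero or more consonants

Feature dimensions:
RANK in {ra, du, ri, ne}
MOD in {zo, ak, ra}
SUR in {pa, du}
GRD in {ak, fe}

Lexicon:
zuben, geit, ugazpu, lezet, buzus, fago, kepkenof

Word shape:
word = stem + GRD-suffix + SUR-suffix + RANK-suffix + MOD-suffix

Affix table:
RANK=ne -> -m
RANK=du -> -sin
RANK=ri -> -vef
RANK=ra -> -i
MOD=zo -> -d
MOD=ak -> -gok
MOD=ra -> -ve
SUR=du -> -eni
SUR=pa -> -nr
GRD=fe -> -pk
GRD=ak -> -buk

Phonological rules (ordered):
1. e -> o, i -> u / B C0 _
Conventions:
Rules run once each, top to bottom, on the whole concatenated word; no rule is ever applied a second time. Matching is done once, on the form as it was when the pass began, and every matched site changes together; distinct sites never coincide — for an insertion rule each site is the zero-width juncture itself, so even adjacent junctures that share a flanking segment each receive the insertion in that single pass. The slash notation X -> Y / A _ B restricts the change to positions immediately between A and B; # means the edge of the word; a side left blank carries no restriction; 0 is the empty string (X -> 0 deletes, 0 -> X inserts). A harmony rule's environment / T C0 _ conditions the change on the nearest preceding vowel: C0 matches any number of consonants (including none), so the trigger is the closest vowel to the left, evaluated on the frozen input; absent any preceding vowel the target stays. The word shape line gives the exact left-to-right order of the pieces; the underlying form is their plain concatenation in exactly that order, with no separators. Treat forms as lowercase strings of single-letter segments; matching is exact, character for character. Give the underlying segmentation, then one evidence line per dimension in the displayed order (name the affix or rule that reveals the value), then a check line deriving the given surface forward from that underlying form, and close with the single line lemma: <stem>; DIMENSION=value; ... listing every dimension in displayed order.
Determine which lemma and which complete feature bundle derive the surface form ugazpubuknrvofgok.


underlying: ugazpu-buk-nr-vef-gok
RANK=ri - signalled by the affix -vef
MOD=ak - signalled by the affix -gok
SUR=pa - signalled by the affix -nr
GRD=ak - signalled by the affix -buk
check: ugazpubuknrvefgok -> ugazpubuknrvofgok
lemma: ugazpu; RANK=ri; MOD=ak; SUR=pa; GRD=ak


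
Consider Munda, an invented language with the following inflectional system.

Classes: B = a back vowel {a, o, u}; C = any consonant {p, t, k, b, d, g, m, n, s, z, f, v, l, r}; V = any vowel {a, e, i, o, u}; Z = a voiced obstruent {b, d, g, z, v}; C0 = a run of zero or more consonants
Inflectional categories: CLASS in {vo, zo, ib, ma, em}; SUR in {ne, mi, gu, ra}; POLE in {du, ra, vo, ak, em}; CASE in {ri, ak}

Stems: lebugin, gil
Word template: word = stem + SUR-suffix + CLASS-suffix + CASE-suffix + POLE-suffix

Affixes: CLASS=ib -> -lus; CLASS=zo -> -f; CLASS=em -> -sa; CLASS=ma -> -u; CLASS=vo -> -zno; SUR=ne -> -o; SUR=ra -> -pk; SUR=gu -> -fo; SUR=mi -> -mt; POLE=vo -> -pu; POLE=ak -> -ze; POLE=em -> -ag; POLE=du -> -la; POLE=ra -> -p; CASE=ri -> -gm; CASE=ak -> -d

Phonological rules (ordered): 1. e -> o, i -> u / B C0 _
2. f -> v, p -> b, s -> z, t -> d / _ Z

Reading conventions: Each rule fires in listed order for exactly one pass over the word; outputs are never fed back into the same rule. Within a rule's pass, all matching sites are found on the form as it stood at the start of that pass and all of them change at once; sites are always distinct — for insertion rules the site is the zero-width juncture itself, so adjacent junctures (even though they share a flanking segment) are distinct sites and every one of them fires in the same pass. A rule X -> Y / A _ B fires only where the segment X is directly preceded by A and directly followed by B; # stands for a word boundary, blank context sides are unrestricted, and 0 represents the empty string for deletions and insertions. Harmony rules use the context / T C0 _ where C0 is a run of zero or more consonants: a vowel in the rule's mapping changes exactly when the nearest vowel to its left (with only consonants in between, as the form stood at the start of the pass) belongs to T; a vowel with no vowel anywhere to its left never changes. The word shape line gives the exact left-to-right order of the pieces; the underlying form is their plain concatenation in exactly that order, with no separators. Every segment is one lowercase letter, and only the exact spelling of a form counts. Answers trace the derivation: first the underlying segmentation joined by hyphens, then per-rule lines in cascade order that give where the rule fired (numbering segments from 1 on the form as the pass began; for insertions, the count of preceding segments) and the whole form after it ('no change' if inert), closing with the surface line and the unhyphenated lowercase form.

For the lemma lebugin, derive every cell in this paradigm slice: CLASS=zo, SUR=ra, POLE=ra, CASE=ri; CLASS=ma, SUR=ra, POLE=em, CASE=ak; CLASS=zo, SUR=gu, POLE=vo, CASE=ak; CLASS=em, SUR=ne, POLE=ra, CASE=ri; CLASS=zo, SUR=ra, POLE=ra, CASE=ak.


cell CLASS=zo, SUR=ra, POLE=ra, CASE=ri:
underlying: lebugin-pk-f-gm-p
1. e -> o, i -> u / B C0 _: fires at position(s) 6: lebugunpkfgmp
2. f -> v, p -> b, s -> z, t -> d / _ Z: fires at position(s) 10: lebugunpkvgmp
surface: lebugunpkvgmp

cell CLASS=ma, SUR=ra, POLE=em, CASE=ak:
underlying: lebugin-pk-u-d-ag
1. e -> o, i -> u / B C0 _: fires at position(s) 6: lebugunpkudag
2. f -> v, p -> b, s -> z, t -> d / _ Z: no change
surface: lebugunpkudag

cell CLASS=zo, SUR=gu, POLE=vo, CASE=ak:
underlying: lebugin-fo-f-d-pu
1. e -> o, i -> u / B C0 _: fires at position(s) 6: lebugunfofdpu
2. f -> v, p -> b, s -> z, t -> d / _ Z: fires at position(s) 10: lebugunfovdpu
surface: lebugunfovdpu

cell CLASS=em, SUR=ne, POLE=ra, CASE=ri:
underlying: lebugin-o-sa-gm-p
1. e -> o, i -> u / B C0 _: fires at position(s) 6: lebugunosagmp
2. f -> v, p -> b, s -> z, t -> d / _ Z: no change
surface: lebugunosagmp

cell CLASS=zo, SUR=ra, POLE=ra, CASE=ak:
underlying: lebugin-pk-f-d-p
1. e -> o, i -> u / B C0 _: fires at position(s) 6: lebugunpkfdp
2. f -> v, p -> b, s -> z, t -> d / _ Z: fires at position(s) 10: lebugunpkvdp
surface: lebugunpkvdp


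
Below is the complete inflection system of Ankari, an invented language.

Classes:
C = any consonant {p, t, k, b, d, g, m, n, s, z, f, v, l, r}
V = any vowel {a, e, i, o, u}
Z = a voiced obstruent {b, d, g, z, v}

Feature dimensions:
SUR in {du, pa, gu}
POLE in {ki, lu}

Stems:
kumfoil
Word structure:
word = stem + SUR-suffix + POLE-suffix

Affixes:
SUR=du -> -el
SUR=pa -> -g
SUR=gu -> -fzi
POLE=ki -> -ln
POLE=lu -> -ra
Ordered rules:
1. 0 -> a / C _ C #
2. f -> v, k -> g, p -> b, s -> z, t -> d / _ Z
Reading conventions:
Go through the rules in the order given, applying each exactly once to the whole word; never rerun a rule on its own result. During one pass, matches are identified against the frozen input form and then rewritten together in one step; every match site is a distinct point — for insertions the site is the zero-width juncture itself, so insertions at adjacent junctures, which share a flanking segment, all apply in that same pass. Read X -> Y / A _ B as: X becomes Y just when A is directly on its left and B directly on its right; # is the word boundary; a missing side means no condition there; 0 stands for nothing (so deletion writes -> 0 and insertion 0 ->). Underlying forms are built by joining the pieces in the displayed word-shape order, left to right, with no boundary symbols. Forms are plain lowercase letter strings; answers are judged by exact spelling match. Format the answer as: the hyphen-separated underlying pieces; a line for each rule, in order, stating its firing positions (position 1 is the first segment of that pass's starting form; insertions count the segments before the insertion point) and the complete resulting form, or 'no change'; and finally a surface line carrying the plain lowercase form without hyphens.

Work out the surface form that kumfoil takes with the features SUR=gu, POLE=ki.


underlying: kumfoil-fzi-ln
1. 0 -> a / C _ C #: inserts after position(s) 11: kumfoilfzilan
2. f -> v, k -> g, p -> b, s -> z, t -> d / _ Z: fires at position(s) 8: kumfoilvzilan
surface: kumfoilvzilan


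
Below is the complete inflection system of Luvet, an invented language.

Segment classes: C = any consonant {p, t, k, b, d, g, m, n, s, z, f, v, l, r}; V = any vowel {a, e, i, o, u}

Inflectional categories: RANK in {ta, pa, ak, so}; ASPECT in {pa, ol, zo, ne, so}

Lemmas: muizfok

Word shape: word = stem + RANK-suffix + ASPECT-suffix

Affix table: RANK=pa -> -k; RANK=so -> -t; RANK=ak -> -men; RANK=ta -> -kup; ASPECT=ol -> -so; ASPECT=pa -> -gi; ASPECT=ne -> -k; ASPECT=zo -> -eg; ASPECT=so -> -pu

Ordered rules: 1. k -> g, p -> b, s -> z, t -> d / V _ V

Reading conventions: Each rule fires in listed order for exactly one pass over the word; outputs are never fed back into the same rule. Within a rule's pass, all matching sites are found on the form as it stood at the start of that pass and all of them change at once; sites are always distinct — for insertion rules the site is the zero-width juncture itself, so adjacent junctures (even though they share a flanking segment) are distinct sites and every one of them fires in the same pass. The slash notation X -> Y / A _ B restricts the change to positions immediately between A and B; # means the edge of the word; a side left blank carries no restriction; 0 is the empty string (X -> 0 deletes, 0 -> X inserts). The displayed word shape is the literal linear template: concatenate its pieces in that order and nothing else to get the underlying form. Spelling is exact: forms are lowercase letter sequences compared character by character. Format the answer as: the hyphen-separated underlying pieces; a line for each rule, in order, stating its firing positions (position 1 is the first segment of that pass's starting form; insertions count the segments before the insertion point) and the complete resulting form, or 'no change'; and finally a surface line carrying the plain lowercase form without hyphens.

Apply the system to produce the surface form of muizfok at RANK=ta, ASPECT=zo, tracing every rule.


underlying: muizfok-kup-eg
1. k -> g, p -> b, s -> z, t -> d / V _ V: fires at position(s) 10: muizfokkubeg
surface: muizfokkubeg


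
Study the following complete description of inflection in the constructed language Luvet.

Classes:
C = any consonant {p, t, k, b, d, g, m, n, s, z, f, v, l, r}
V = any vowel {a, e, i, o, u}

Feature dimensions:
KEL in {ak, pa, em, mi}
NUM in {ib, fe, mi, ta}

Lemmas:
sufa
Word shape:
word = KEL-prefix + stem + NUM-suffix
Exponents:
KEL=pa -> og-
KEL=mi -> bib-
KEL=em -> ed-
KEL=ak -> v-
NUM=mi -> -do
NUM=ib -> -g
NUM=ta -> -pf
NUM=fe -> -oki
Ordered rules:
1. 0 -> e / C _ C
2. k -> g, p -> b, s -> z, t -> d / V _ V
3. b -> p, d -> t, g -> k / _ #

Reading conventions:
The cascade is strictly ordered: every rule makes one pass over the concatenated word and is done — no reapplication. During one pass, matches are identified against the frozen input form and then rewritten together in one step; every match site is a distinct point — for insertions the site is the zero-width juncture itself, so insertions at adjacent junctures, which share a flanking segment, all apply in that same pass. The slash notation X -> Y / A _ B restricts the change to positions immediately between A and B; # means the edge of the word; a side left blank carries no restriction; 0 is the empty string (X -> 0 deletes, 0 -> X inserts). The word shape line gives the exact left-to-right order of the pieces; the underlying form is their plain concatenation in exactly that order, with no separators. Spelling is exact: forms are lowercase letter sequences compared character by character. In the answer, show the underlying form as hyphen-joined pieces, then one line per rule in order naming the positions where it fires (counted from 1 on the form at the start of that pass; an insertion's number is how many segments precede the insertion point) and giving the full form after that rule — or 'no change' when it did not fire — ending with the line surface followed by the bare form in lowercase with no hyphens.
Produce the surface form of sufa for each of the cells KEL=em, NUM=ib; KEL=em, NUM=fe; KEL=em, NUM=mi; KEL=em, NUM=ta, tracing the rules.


cell KEL=em, NUM=ib:
underlying: ed-sufa-g
1. 0 -> e / C _ C: inserts after position(s) 2: edesufag
2. k -> g, p -> b, s -> z, t -> d / V _ V: fires at position(s) 4: edezufag
3. b -> p, d -> t, g -> k / _ #: fires at position(s) 8: edezufak
surface: edezufak

cell KEL=em, NUM=fe:
underlying: ed-sufa-oki
1. 0 -> e / C _ C: inserts after position(s) 2: edesufaoki
2. k -> g, p -> b, s -> z, t -> d / V _ V: fires at position(s) 4, 9: edezufaogi
3. b -> p, d -> t, g -> k / _ #: no change
surface: edezufaogi

cell KEL=em, NUM=mi:
underlying: ed-sufa-do
1. 0 -> e / C _ C: inserts after position(s) 2: edesufado
2. k -> g, p -> b, s -> z, t -> d / V _ V: fires at position(s) 4: edezufado
3. b -> p, d -> t, g -> k / _ #: no change
surface: edezufado

cell KEL=em, NUM=ta:
underlying: ed-sufa-pf
1. 0 -> e / C _ C: inserts after position(s) 2, 7: edesufapef
2. k -> g, p -> b, s -> z, t -> d / V _ V: fires at position(s) 4, 8: edezufabef
3. b -> p, d -> t, g -> k / _ #: no change
surface: edezufabef


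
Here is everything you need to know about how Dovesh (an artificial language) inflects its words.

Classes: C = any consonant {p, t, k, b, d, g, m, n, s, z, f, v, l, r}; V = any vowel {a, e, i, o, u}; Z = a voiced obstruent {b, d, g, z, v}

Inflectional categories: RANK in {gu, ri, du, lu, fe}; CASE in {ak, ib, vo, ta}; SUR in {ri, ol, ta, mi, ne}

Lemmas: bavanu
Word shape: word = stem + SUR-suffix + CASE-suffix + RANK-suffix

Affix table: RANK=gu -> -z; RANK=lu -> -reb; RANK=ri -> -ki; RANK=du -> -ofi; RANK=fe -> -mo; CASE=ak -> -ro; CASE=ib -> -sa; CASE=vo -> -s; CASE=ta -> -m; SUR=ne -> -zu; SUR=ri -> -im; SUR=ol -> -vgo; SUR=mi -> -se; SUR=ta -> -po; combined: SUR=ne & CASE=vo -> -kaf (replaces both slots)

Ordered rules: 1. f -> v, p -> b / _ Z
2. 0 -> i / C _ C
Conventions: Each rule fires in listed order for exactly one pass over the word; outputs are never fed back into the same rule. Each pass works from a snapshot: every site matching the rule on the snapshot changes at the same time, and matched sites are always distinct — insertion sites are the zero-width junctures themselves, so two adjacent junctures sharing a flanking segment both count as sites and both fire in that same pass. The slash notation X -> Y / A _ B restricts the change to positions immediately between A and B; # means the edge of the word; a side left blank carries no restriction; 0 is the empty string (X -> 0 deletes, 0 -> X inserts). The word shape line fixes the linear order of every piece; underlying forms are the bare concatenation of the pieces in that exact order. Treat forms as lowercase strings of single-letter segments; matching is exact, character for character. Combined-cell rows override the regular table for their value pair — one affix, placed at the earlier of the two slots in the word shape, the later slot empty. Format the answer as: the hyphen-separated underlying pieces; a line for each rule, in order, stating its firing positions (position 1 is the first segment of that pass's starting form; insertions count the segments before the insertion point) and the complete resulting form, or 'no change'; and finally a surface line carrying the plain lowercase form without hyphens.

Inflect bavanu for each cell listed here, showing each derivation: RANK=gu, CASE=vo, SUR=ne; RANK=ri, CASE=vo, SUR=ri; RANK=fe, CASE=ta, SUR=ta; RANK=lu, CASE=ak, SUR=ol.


cell RANK=gu, CASE=vo, SUR=ne:
underlying: bavanu-kaf-z
1. f -> v, p -> b / _ Z: fires at position(s) 9: bavanukavz
2. 0 -> i / C _ C: inserts after position(s) 9: bavanukaviz
surface: bavanukaviz

cell RANK=ri, CASE=vo, SUR=ri:
underlying: bavanu-im-s-ki
1. f -> v, p -> b / _ Z: no change
2. 0 -> i / C _ C: inserts after position(s) 8, 9: bavanuimisiki
surface: bavanuimisiki

cell RANK=fe, CASE=ta, SUR=ta:
underlying: bavanu-po-m-mo
1. f -> v, p -> b / _ Z: no change
2. 0 -> i / C _ C: inserts after position(s) 9: bavanupomimo
surface: bavanupomimo

cell RANK=lu, CASE=ak, SUR=ol:
underlying: bavanu-vgo-ro-reb
1. f -> v, p -> b / _ Z: no change
2. 0 -> i / C _ C: inserts after position(s) 7: bavanuvigororeb
surface: bavanuvigororeb
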